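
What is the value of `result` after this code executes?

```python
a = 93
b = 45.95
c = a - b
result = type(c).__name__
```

a is int; b is float; c is float; result = 'float'

'float'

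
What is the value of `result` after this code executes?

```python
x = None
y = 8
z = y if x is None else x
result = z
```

x = None; y = 8; z = 8; result = 8

8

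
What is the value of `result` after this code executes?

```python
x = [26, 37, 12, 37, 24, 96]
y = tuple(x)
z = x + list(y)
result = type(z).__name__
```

x is list; y is tuple; z is list; result = 'list'

'list'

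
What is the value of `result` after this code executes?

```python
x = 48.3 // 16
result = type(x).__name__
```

x is float; result = 'float'

'float'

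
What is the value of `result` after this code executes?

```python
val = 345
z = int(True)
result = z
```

val = 345; z = 1; result = 1

1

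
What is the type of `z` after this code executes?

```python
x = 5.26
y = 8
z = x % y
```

float % int = float

float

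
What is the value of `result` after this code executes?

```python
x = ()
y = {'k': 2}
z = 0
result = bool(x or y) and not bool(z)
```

x = (); y = {'k': 2}; z = 0; result = True

True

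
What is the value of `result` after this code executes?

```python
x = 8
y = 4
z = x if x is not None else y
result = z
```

x = 8; y = 4; z = 8; result = 8

8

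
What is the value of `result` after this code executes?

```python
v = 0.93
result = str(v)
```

v = 0.93; result = '0.93'

'0.93'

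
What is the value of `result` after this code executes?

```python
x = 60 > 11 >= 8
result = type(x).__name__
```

x is bool; result = 'bool'

'bool'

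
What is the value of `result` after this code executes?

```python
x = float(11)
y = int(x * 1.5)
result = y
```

x = 11.0; y = 16; result = 16

16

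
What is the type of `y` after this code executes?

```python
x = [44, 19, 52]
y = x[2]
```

Indexing list[int] returns int

int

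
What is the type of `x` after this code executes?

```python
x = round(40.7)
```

round() with no decimal places returns int

int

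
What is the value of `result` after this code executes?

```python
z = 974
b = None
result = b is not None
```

z = 974; b = None; result = False

False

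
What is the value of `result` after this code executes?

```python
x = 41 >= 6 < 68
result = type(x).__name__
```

x is bool; result = 'bool'

'bool'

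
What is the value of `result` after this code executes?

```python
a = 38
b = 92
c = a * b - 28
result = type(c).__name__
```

a is int; b is int; c is int; result = 'int'

'int'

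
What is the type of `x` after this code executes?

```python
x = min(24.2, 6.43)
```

min() of floats returns float

float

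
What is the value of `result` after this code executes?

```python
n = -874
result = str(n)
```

n = -874; result = '-874'

'-874'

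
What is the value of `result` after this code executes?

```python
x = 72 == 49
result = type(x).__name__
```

x is bool; result = 'bool'

'bool'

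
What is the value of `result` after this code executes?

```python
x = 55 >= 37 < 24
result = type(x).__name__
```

x is bool; result = 'bool'

'bool'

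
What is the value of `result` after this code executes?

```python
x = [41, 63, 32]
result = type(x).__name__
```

x is list; result = 'list'

'list'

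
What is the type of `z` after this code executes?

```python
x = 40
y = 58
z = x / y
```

int / int = float

float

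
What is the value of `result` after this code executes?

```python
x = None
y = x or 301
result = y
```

x = None; y = 301; result = 301

301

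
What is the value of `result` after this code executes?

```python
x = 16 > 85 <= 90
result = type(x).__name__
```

x is bool; result = 'bool'

'bool'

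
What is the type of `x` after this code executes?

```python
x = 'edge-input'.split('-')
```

str.split() returns list

list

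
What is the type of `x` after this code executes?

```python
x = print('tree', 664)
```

print() returns None

NoneType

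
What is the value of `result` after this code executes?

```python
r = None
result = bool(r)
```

r = None; result = False

False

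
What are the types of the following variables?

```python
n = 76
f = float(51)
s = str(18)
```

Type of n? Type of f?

n is assigned a bare integer (no decimal point), so it is an int; f is assigned the result of calling float(), which returns a float

int, float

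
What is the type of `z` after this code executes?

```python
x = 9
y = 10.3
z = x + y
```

int + float = float

float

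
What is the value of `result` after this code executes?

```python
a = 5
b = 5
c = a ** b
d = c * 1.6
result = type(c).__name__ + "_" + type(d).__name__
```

a is int; b is int; c is int; d is float; result = 'int_float'

'int_float'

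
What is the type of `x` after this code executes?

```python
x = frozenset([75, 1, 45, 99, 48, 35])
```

frozenset() returns frozenset

frozenset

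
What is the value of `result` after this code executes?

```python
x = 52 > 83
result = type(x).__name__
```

x is bool; result = 'bool'

'bool'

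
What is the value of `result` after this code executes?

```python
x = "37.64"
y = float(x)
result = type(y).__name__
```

x is str; y is float; result = 'float'

'float'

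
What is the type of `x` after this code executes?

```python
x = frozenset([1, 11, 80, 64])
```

frozenset() returns frozenset

frozenset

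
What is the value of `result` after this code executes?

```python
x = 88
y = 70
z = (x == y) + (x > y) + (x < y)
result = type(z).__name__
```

x is int; y is int; z is int; result = 'int'

'int'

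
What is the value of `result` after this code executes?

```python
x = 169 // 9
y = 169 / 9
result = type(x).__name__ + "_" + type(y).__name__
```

x is int; y is float; result = 'int_float'

'int_float'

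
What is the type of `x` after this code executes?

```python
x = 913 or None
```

'or' returns first truthy value

int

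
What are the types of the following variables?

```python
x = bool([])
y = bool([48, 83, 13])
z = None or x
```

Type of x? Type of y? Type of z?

bool() returns bool; bool() returns bool; None or bool returns the bool

bool, bool, bool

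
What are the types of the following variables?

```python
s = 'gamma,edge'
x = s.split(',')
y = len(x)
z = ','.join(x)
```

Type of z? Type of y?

str.join() returns str; len() returns int

str, int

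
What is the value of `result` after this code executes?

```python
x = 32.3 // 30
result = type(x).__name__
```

x is float; result = 'float'

'float'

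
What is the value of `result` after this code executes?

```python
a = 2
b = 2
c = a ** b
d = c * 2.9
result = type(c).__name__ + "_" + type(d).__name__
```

a is int; b is int; c is int; d is float; result = 'int_float'

'int_float'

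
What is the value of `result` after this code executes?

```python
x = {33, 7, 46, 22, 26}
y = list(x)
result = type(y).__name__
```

x is set; y is list; result = 'list'

'list'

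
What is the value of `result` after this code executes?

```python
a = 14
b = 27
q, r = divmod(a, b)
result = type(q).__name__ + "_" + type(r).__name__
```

a is int; b is int; q is int; r is int; result = 'int_int'

'int_int'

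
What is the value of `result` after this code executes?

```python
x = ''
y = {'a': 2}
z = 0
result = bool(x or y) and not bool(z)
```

x = ''; y = {'a': 2}; z = 0; result = True

True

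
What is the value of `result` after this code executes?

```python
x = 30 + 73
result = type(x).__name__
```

x is int; result = 'int'

'int'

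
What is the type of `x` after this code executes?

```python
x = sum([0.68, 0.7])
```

sum() of floats returns float

float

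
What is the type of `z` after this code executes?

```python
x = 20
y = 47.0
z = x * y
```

int * float = float

float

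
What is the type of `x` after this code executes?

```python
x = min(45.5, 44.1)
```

min() of floats returns float

float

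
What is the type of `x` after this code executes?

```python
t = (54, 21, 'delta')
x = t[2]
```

Index 2 of tuple is a str literal

str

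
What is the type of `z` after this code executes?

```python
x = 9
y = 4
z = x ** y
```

positive int ** positive int = int

int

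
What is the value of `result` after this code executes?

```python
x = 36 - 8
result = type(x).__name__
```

x is int; result = 'int'

'int'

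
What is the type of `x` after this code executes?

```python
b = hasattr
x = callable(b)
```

callable() returns bool

bool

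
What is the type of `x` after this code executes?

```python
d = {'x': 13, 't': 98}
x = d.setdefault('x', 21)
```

dict.setdefault() returns the (existing or default) value

int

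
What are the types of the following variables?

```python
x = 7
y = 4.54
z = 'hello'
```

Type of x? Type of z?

x is assigned a bare integer (no decimal point), so it is an int; z is assigned a quoted string literal, so it is a str

int, str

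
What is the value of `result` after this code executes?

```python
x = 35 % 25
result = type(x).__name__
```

x is int; result = 'int'

'int'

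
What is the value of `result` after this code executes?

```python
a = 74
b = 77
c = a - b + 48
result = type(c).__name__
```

a is int; b is int; c is int; result = 'int'

'int'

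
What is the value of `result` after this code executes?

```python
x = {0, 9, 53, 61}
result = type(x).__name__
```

x is set; result = 'set'

'set'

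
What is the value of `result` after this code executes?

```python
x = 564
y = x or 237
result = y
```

x = 564; y = 564; result = 564

564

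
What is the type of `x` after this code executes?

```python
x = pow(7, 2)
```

pow(int, int) returns int

int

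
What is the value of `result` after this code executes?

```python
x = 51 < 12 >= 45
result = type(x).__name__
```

x is bool; result = 'bool'

'bool'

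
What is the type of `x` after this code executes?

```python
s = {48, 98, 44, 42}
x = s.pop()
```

Popping from set[int] returns int

int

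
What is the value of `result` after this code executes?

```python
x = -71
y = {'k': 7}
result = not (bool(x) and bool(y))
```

x = -71; y = {'k': 7}; result = False

False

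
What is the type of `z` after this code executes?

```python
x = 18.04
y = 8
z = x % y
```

float % int = float

float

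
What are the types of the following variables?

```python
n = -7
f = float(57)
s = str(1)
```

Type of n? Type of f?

n is assigned a bare integer (no decimal point), so it is an int; f is assigned the result of calling float(), which returns a float

int, float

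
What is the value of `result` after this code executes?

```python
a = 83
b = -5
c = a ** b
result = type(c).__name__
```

a is int; b is int; c is float; result = 'float'

'float'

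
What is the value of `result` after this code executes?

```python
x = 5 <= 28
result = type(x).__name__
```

x is bool; result = 'bool'

'bool'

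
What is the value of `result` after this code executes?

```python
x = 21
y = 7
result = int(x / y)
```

x = 21; y = 7; result = 3

3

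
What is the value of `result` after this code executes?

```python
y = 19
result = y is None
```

y = 19; result = False

False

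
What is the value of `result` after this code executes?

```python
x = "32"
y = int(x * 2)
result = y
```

x = '32'; y = 3232; result = 3232

3232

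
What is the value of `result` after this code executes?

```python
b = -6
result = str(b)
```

b = -6; result = '-6'

'-6'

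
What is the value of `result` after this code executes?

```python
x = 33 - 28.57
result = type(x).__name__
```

x is float; result = 'float'

'float'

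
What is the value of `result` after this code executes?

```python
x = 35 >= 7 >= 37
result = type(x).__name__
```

x is bool; result = 'bool'

'bool'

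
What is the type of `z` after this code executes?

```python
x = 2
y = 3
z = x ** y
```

positive int ** positive int = int

int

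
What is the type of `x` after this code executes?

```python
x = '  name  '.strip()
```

str.strip() returns str

str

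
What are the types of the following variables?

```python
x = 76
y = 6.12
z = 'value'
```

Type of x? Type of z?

x is assigned a bare integer (no decimal point), so it is an int; z is assigned a quoted string literal, so it is a str

int, str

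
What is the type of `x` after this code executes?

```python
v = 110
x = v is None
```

'is' comparison returns bool

bool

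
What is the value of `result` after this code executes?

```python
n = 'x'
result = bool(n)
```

n = 'x'; result = True

True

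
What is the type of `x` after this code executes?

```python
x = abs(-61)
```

abs() of int returns int

int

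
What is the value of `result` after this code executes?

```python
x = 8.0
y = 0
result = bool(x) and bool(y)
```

x = 8.0; y = 0; result = False

False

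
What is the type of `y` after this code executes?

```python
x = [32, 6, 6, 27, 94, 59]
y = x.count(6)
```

list.count() returns int

int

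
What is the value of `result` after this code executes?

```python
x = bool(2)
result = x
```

x = True; result = True

True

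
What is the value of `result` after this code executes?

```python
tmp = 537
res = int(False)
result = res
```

tmp = 537; res = 0; result = 0

0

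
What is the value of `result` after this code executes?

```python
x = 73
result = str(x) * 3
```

x = 73; result = '737373'

'737373'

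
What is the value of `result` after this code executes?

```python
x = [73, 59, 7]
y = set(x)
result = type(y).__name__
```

x is list; y is set; result = 'set'

'set'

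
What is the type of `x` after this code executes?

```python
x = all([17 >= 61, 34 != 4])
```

all() returns bool

bool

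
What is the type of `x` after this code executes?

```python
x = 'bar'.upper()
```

str.upper() returns str

str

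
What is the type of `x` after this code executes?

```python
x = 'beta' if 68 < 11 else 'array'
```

Both branches of conditional are str

str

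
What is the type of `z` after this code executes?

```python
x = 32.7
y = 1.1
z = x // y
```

float // float = float

float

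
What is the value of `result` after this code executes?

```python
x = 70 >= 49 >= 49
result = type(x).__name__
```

x is bool; result = 'bool'

'bool'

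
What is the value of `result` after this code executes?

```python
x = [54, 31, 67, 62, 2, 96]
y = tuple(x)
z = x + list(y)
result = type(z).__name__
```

x is list; y is tuple; z is list; result = 'list'

'list'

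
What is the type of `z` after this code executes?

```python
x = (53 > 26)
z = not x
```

'not' returns bool

bool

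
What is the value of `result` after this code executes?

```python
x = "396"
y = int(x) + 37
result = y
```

x = '396'; y = 433; result = 433

433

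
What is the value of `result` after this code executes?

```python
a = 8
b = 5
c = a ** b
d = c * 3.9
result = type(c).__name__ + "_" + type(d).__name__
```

a is int; b is int; c is int; d is float; result = 'int_float'

'int_float'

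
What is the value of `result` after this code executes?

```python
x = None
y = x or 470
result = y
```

x = None; y = 470; result = 470

470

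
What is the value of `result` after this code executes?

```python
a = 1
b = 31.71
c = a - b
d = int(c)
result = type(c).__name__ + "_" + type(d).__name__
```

a is int; b is float; c is float; d is int; result = 'float_int'

'float_int'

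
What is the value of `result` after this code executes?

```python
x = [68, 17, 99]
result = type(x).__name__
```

x is list; result = 'list'

'list'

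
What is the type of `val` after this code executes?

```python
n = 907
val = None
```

None has type NoneType

NoneType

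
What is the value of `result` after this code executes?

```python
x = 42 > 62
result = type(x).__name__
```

x is bool; result = 'bool'

'bool'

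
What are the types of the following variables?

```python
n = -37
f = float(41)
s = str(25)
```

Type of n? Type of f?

n is assigned a bare integer (no decimal point), so it is an int; f is assigned the result of calling float(), which returns a float

int, float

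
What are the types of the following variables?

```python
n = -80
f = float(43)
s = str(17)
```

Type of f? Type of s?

f is assigned the result of calling float(), which returns a float; s is assigned the result of calling str(), which returns a str

float, str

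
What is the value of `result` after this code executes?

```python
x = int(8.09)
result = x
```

x = 8; result = 8

8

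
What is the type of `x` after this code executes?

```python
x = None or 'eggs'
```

'or' with None returns the other truthy value (str)

str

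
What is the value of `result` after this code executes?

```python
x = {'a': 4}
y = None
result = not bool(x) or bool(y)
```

x = {'a': 4}; y = None; result = False

False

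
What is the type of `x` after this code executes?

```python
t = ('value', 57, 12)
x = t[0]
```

Index 0 of tuple is a str literal

str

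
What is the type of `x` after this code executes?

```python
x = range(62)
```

range() returns a range object

range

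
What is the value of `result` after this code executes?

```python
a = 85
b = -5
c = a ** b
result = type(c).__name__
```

a is int; b is int; c is float; result = 'float'

'float'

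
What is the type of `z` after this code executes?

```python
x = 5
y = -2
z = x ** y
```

int ** negative = float

float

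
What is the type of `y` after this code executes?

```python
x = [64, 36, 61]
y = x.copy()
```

list.copy() returns list

list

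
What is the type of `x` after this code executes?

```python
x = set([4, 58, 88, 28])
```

set() constructor returns set

set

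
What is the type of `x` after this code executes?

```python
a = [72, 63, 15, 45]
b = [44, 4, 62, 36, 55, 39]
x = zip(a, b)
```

zip() returns a zip object

zip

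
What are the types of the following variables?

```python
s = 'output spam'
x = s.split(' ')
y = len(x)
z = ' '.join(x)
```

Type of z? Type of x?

str.join() returns str; str.split() returns list

str, list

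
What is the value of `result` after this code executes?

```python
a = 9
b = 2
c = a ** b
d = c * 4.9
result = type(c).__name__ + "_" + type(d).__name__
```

a is int; b is int; c is int; d is float; result = 'int_float'

'int_float'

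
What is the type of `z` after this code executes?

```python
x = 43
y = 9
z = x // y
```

int // int = int

int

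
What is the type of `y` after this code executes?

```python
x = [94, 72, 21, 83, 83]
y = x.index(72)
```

list.index() returns int

int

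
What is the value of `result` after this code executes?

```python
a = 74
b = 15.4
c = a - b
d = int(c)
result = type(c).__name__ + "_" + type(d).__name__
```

a is int; b is float; c is float; d is int; result = 'float_int'

'float_int'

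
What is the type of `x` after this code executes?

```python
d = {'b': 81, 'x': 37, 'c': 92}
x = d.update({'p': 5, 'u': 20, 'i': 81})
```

dict.update() returns None

NoneType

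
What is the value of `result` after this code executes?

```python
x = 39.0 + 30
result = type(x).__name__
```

x is float; result = 'float'

'float'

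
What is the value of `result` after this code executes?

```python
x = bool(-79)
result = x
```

x = True; result = True

True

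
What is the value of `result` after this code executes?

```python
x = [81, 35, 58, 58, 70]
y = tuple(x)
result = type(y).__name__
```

x is list; y is tuple; result = 'tuple'

'tuple'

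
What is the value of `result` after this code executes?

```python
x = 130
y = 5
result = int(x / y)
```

x = 130; y = 5; result = 26

26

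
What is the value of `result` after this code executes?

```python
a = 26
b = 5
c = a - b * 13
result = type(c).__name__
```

a is int; b is int; c is int; result = 'int'

'int'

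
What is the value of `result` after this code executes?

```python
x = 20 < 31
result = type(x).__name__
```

x is bool; result = 'bool'

'bool'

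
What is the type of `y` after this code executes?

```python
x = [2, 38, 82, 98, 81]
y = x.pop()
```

list.pop() returns the popped element

int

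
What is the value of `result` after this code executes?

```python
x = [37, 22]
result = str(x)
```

x = [37, 22]; result = '[37, 22]'

'[37, 22]'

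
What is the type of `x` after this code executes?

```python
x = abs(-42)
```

abs() of int returns int

int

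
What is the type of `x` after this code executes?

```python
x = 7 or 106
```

'or' returns first truthy value (int)

int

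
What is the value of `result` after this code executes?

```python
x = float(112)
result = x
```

x = 112.0; result = 112.0

112.0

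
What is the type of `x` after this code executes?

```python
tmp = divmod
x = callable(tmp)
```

callable() returns bool

bool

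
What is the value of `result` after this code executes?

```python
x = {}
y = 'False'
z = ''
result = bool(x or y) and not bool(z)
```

x = {}; y = 'False'; z = ''; result = True

True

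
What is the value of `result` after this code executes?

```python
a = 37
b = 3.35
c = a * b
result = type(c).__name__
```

a is int; b is float; c is float; result = 'float'

'float'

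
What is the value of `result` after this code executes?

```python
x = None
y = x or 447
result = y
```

x = None; y = 447; result = 447

447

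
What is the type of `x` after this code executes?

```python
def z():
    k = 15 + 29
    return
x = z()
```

Bare return returns None

NoneType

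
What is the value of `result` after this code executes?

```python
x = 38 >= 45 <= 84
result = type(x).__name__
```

x is bool; result = 'bool'

'bool'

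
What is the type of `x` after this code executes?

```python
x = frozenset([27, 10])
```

frozenset() returns frozenset

frozenset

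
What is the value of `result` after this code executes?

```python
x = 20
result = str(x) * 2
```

x = 20; result = '2020'

'2020'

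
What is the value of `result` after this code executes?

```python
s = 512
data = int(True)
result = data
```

s = 512; data = 1; result = 1

1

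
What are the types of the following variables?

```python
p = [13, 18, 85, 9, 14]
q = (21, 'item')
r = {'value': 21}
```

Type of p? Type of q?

p is assigned a list literal (square brackets); q is assigned a tuple (parenthesized, comma-separated values)

list, tuple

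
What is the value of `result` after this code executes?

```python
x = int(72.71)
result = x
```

x = 72; result = 72

72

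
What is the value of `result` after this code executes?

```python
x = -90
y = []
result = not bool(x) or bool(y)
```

x = -90; y = []; result = False

False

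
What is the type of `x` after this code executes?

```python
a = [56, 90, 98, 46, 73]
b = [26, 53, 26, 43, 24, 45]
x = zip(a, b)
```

zip() returns a zip object

zip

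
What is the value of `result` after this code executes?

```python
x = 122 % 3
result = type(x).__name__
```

x is int; result = 'int'

'int'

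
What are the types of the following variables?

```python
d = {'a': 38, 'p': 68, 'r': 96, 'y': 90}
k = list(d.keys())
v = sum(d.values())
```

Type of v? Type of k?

sum of ints is int; list() converts to list

int, list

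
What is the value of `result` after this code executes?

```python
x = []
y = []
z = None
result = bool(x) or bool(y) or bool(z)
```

x = []; y = []; z = None; result = False

False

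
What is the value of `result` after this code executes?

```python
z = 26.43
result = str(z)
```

z = 26.43; result = '26.43'

'26.43'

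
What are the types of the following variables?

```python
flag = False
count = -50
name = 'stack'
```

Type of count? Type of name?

count is assigned a bare integer (no decimal point), so it is an int; name is assigned a quoted string literal, so it is a str

int, str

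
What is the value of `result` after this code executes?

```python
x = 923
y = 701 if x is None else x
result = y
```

x = 923; y = 923; result = 923

923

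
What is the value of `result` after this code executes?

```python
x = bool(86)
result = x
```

x = True; result = True

True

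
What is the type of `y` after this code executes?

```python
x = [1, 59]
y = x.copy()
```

list.copy() returns list

list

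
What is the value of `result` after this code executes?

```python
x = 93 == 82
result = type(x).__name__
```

x is bool; result = 'bool'

'bool'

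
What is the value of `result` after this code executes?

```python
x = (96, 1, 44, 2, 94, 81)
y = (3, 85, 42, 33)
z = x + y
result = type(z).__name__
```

x is tuple; y is tuple; z is tuple; result = 'tuple'

'tuple'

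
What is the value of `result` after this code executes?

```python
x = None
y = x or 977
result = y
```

x = None; y = 977; result = 977

977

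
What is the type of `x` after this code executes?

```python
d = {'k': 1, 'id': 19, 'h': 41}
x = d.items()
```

dict.items() returns dict_items view

dict_items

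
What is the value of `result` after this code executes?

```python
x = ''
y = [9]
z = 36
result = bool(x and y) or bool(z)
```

x = ''; y = [9]; z = 36; result = True

True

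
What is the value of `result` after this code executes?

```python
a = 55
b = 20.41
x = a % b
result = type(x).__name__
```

a is int; b is float; x is float; result = 'float'

'float'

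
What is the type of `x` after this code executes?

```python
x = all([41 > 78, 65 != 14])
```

all() returns bool

bool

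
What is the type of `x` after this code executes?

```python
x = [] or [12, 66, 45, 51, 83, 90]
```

'or' returns first truthy value (list)

list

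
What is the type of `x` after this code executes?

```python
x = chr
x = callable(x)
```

callable() returns bool

bool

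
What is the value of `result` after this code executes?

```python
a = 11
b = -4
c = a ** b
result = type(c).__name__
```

a is int; b is int; c is float; result = 'float'

'float'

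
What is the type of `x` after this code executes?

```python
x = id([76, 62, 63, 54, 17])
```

id() returns int

int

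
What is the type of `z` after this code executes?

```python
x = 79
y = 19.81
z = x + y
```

int + float = float

float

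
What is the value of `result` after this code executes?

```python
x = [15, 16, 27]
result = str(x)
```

x = [15, 16, 27]; result = '[15, 16, 27]'

'[15, 16, 27]'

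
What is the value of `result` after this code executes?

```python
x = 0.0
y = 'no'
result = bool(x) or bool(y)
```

x = 0.0; y = 'no'; result = True

True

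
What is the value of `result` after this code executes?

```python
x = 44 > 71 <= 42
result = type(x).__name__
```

x is bool; result = 'bool'

'bool'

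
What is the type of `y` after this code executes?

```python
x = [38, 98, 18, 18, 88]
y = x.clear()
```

list.clear() returns None

NoneType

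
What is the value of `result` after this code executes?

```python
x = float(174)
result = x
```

x = 174.0; result = 174.0

174.0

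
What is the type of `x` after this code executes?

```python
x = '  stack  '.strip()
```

str.strip() returns str

str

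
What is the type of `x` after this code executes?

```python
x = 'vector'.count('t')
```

str.count() returns int

int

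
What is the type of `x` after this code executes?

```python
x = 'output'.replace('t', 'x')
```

str.replace() returns str

str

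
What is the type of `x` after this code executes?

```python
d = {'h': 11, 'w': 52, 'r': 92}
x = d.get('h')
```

dict.get() returns value type when found

int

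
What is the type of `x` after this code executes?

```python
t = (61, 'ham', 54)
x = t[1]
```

Index 1 of tuple is a str literal

str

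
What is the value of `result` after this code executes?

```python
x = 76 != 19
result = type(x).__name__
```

x is bool; result = 'bool'

'bool'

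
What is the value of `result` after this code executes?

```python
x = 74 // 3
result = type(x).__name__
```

x is int; result = 'int'

'int'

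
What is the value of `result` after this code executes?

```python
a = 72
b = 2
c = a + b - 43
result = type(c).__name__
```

a is int; b is int; c is int; result = 'int'

'int'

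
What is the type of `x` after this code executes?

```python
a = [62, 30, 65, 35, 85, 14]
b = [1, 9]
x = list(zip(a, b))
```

list(zip()) returns a list of tuples

list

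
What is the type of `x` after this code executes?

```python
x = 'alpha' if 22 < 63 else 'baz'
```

Both branches of conditional are str

str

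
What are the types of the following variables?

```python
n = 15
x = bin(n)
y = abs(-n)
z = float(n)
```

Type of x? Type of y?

bin() returns str; abs() of int returns int

str, int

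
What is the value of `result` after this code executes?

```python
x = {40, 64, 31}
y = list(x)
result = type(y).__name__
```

x is set; y is list; result = 'list'

'list'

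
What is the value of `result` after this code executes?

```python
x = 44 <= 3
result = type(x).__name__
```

x is bool; result = 'bool'

'bool'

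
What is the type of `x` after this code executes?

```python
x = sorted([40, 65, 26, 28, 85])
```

sorted() always returns list

list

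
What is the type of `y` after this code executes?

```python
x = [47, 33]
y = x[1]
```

Indexing list[int] returns int

int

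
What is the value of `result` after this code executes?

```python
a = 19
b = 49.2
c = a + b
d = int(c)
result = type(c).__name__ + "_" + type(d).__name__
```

a is int; b is float; c is float; d is int; result = 'float_int'

'float_int'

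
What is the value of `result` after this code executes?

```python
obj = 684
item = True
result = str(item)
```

obj = 684; item = True; result = 'True'

'True'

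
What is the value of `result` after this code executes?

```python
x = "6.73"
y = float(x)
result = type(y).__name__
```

x is str; y is float; result = 'float'

'float'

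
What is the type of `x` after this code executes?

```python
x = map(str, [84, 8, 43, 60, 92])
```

map() returns a map object

map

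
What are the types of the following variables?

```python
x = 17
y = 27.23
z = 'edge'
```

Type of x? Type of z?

x is assigned a bare integer (no decimal point), so it is an int; z is assigned a quoted string literal, so it is a str

int, str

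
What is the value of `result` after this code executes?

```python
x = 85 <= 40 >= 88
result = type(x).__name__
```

x is bool; result = 'bool'

'bool'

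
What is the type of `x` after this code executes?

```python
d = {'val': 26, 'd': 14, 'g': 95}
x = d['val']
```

Accessing dict[str, int] with str key returns int

int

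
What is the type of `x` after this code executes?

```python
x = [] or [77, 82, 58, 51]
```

'or' returns first truthy value (list)

list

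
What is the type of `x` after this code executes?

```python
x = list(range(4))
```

list(range()) returns list

list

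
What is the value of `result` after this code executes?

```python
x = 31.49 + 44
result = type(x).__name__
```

x is float; result = 'float'

'float'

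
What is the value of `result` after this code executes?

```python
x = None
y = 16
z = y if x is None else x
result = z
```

x = None; y = 16; z = 16; result = 16

16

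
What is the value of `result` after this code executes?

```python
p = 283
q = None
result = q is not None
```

p = 283; q = None; result = False

False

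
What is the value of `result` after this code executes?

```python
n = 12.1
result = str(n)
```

n = 12.1; result = '12.1'

'12.1'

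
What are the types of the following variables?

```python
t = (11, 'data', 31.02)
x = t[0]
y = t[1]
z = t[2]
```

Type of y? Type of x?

tuple[1] is str; tuple[0] is int

str, int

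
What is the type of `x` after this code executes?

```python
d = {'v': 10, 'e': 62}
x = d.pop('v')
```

dict.pop() returns the value

int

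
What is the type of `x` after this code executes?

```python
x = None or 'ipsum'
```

'or' with None returns the other truthy value (str)

str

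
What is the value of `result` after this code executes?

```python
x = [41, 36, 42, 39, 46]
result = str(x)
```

x = [41, 36, 42, 39, 46]; result = '[41, 36, 42, 39, 46]'

'[41, 36, 42, 39, 46]'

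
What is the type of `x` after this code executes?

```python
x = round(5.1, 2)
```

round() with decimal places returns float

float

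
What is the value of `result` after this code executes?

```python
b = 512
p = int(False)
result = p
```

b = 512; p = 0; result = 0

0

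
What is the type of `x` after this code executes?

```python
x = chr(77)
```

chr() returns str (single char)

str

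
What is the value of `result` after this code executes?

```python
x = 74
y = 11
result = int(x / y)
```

x = 74; y = 11; result = 6

6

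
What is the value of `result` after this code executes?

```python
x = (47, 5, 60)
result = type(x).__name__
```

x is tuple; result = 'tuple'

'tuple'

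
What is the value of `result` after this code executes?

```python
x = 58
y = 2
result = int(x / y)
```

x = 58; y = 2; result = 29

29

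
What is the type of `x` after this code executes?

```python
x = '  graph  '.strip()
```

str.strip() returns str

str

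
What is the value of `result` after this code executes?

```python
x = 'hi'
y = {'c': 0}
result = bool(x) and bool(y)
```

x = 'hi'; y = {'c': 0}; result = True

True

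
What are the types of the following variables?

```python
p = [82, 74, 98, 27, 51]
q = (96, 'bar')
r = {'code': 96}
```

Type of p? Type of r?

p is assigned a list literal (square brackets); r is assigned a dict literal ({key: value})

list, dict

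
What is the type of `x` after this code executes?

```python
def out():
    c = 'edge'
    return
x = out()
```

Bare return returns None

NoneType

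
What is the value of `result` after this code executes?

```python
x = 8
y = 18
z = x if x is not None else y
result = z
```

x = 8; y = 18; z = 8; result = 8

8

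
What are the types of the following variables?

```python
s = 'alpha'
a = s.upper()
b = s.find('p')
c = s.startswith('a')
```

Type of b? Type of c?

find() returns int; startswith() returns bool

int, bool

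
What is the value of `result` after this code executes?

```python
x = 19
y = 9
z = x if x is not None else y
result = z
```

x = 19; y = 9; z = 19; result = 19

19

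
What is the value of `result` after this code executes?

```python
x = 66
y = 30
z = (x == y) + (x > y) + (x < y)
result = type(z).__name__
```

x is int; y is int; z is int; result = 'int'

'int'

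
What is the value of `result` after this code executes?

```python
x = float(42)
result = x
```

x = 42.0; result = 42.0

42.0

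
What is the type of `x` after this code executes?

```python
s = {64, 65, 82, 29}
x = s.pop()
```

Popping from set[int] returns int

int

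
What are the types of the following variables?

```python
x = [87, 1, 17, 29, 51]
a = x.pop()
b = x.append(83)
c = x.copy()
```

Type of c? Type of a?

copy() returns list; pop() returns element

list, int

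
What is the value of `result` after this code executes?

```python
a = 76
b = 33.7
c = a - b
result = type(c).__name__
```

a is int; b is float; c is float; result = 'float'

'float'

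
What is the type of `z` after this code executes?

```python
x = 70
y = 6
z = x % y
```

int % int = int

int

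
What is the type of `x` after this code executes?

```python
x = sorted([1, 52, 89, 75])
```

sorted() always returns list

list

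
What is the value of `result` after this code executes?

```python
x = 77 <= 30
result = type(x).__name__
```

x is bool; result = 'bool'

'bool'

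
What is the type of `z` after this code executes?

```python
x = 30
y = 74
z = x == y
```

Equality comparison returns bool

bool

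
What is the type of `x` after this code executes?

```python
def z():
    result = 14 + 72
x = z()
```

Function without return returns None

NoneType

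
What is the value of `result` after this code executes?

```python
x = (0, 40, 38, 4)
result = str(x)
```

x = (0, 40, 38, 4); result = '(0, 40, 38, 4)'

'(0, 40, 38, 4)'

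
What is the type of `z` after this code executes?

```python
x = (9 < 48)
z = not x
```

'not' returns bool

bool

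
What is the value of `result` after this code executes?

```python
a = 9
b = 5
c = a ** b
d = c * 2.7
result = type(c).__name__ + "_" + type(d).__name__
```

a is int; b is int; c is int; d is float; result = 'int_float'

'int_float'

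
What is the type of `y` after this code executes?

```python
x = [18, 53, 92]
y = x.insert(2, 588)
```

list.insert() returns None

NoneType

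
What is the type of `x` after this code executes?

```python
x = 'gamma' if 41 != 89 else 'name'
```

Both branches of conditional are str

str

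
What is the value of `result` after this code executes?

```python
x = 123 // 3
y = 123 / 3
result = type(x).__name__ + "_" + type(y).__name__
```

x is int; y is float; result = 'int_float'

'int_float'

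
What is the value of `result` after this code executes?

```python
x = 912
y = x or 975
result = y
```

x = 912; y = 912; result = 912

912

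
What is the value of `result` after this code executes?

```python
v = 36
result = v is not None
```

v = 36; result = True

True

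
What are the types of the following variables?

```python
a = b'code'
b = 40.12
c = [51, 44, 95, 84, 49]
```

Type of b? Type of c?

b is assigned a number with a decimal point, so it is a float; c is assigned a list literal (square brackets)

float, list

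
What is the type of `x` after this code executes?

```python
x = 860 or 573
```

'or' returns first truthy value (int)

int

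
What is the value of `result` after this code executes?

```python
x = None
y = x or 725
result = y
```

x = None; y = 725; result = 725

725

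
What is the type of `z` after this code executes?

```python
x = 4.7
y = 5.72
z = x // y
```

float // float = float

float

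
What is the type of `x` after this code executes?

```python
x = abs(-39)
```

abs() of int returns int

int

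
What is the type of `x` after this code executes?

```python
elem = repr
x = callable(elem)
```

callable() returns bool

bool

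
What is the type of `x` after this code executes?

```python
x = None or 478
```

'or' with None returns the other truthy value

int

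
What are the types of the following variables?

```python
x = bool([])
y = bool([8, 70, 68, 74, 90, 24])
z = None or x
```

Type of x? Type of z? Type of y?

bool() returns bool; None or bool returns the bool; bool() returns bool

bool, bool, bool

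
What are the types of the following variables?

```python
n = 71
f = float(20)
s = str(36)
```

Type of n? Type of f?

n is assigned a bare integer (no decimal point), so it is an int; f is assigned the result of calling float(), which returns a float

int, float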